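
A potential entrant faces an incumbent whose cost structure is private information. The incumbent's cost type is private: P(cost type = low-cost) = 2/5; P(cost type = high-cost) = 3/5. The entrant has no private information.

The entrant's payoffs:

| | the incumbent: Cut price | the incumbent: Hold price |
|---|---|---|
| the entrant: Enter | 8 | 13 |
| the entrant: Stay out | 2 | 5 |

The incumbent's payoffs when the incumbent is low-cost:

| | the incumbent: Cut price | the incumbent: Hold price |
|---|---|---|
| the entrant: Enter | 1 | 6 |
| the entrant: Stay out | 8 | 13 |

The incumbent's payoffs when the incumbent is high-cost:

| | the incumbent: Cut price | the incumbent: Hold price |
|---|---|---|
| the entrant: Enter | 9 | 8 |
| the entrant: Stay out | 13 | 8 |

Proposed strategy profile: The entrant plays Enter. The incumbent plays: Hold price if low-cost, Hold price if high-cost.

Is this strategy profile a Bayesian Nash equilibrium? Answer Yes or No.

A profile is a BNE iff every type of every player is best-responding given beliefs about the other side.
The entrant plays Enter: E[Enter] = 2/5·(13) + 3/5·(13) = 13; E[Stay out] = 5. Best-responding. ✓
The incumbent (cost type low-cost), facing Enter: Cut price gives 1, Hold price gives 6. Proposed Hold price is best. ✓
The incumbent (cost type high-cost), facing Enter: Cut price gives 9, Hold price gives 8. Proposed Hold price is not best — profitable deviation exists. ✗

No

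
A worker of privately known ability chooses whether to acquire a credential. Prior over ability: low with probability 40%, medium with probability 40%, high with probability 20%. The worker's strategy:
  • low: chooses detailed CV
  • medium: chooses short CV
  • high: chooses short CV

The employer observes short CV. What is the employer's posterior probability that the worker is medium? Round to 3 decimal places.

P(short CV) = 0.4·0 + 0.4·1 + 0.2·1 = 0.6
P(medium | short CV) = (0.4·1) / 0.6 = 0.4 / 0.6 = 0.666667

0.667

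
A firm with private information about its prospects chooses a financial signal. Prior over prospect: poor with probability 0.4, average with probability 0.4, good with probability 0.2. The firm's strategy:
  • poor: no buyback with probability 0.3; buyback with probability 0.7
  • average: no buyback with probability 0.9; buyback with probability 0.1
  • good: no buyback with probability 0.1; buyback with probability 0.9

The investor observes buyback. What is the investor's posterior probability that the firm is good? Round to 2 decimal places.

0.36

P(buyback) = 0.4·0.7 + 0.4·0.1 + 0.2·0.9 = 0.5
P(good | buyback) = (0.2·0.9) / 0.5 = 0.18 / 0.5 = 0.36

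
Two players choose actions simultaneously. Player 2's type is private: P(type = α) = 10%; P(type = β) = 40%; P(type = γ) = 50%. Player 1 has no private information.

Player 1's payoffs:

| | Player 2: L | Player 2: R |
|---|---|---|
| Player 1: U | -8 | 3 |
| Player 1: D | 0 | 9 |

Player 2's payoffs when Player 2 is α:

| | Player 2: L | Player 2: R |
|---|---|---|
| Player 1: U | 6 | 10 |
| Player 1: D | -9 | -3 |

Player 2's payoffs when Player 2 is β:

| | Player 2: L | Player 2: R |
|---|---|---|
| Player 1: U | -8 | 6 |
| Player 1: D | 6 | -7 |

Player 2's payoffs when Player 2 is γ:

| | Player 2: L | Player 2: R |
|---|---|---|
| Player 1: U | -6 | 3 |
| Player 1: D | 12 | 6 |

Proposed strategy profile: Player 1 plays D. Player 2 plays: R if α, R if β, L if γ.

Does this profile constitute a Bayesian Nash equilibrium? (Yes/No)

A profile is a BNE iff every type of every player is best-responding given beliefs about the other side.
Player 1 plays D: E[D] = 0.1·(9) + 0.4·(9) + 0.5·(0) = 4.5; E[U] = -2.5. Best-responding. ✓
Player 2 (type α), facing D: L gives -9, R gives -3. Proposed R is best. ✓
Player 2 (type β), facing D: L gives 6, R gives -7. Proposed R is not best — profitable deviation exists. ✗
Player 2 (type γ), facing D: L gives 12, R gives 6. Proposed L is best. ✓

No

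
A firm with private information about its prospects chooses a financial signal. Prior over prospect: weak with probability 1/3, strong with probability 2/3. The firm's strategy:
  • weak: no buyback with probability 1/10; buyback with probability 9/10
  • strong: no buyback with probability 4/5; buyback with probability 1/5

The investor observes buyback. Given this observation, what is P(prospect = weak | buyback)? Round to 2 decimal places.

Apply Bayes' rule using the sender's strategy as the likelihood.
P(buyback) = (1/3)·(9/10) + (2/3)·(1/5) = 13/30
P(weak | buyback) = ((1/3)·(9/10)) / (13/30) = (3/10) / (13/30) = 9/13

0.69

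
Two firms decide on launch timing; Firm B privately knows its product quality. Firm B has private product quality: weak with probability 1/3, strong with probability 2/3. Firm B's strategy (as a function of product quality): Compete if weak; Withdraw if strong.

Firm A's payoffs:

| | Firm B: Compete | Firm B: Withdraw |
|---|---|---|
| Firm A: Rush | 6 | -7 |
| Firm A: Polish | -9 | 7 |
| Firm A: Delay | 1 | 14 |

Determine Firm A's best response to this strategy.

Delay

Compute Firm A's expected payoff for each action, taking the expectation over Firm B's type.
E[Rush] = 1/3·(6) + 2/3·(-7) = -8/3
E[Polish] = 1/3·(-9) + 2/3·(7) = 5/3
E[Delay] = 1/3·(1) + 2/3·(14) = 29/3
Best response: Delay (29/3 is the largest).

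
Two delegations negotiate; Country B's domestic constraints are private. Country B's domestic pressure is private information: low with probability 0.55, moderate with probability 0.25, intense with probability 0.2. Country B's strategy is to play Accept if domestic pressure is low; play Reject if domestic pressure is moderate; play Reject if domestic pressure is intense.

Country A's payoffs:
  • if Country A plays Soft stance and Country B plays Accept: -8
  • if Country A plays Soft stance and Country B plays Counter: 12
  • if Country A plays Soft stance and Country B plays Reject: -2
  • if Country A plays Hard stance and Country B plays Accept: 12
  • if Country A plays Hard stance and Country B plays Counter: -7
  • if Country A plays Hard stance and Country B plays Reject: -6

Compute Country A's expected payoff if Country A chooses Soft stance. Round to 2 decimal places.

Take the expectation over Country B's domestic pressure, weighting each type's action by its prior probability.
E[Soft stance] = 0.55·(-8) + 0.25·(-2) + 0.2·(-2) = (-4.4) + (-0.5) + (-0.4) = -5.3

-5.30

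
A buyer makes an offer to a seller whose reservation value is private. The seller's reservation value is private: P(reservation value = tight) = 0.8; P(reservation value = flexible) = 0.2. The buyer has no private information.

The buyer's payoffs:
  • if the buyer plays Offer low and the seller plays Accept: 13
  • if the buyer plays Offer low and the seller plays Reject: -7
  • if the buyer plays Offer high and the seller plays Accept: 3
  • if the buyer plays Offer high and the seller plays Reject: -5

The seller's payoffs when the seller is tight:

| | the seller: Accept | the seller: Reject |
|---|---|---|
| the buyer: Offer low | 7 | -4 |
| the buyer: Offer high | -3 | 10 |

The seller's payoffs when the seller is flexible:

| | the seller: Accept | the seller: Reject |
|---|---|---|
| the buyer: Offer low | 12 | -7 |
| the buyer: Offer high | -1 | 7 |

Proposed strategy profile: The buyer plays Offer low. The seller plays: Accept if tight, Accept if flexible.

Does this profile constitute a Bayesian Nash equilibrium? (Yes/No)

Yes

The buyer plays Offer low: E[Offer low] = 0.8·(13) + 0.2·(13) = 13; E[Offer high] = 3. Best-responding. ✓
The seller (reservation value tight), facing Offer low: Accept gives 7, Reject gives -4. Proposed Accept is best. ✓
The seller (reservation value flexible), facing Offer low: Accept gives 12, Reject gives -7. Proposed Accept is best. ✓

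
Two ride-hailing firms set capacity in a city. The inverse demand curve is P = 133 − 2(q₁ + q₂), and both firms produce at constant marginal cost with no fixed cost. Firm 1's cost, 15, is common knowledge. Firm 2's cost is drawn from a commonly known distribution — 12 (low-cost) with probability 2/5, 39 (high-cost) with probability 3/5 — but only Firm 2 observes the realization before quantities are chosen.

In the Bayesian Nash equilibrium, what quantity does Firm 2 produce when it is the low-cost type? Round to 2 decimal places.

Type-c best response for Firm 2: q₂(c) = (133 − c)/4 − q₁/2.
Firm 1 maximizes expected profit; its first-order condition is 133 − 4q₁ − 2E[q₂] − 15 = 0.
Substituting E[q₂] and solving: E[c₂] = 28.2, so q₁ = (133 − 2·15 + 28.2)/6 = 21.8667.
q₂(low-cost) = (133 − 12 − 2·21.8667)/4 = 19.3167.

19.32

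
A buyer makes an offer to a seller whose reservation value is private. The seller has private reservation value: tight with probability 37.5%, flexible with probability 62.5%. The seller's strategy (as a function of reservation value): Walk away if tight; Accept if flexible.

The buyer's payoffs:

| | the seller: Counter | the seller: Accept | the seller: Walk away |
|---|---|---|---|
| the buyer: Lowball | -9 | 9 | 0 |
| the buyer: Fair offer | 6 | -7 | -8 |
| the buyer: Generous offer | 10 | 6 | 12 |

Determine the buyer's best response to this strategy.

Generous offer

Compute the buyer's expected payoff for each action, taking the expectation over the seller's type.
E[Lowball] = 0.375·(0) + 0.625·(9) = 5.625
E[Fair offer] = 0.375·(-8) + 0.625·(-7) = -7.375
E[Generous offer] = 0.375·(12) + 0.625·(6) = 8.25
Best response: Generous offer (8.25 is the largest).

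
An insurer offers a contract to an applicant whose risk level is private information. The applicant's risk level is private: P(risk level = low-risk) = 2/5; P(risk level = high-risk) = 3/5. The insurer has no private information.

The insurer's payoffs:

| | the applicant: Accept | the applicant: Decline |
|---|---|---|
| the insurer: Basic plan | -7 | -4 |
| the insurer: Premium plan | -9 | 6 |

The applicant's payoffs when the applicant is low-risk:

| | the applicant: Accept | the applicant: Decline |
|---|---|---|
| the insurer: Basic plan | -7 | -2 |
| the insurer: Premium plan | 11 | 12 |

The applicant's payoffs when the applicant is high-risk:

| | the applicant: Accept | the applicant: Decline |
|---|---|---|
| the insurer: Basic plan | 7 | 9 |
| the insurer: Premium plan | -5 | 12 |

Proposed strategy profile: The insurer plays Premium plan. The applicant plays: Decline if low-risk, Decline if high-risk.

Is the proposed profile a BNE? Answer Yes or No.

Yes

The insurer plays Premium plan: E[Premium plan] = 2/5·(6) + 3/5·(6) = 6; E[Basic plan] = -4. Best-responding. ✓
The applicant (risk level low-risk), facing Premium plan: Accept gives 11, Decline gives 12. Proposed Decline is best. ✓
The applicant (risk level high-risk), facing Premium plan: Accept gives -5, Decline gives 12. Proposed Decline is best. ✓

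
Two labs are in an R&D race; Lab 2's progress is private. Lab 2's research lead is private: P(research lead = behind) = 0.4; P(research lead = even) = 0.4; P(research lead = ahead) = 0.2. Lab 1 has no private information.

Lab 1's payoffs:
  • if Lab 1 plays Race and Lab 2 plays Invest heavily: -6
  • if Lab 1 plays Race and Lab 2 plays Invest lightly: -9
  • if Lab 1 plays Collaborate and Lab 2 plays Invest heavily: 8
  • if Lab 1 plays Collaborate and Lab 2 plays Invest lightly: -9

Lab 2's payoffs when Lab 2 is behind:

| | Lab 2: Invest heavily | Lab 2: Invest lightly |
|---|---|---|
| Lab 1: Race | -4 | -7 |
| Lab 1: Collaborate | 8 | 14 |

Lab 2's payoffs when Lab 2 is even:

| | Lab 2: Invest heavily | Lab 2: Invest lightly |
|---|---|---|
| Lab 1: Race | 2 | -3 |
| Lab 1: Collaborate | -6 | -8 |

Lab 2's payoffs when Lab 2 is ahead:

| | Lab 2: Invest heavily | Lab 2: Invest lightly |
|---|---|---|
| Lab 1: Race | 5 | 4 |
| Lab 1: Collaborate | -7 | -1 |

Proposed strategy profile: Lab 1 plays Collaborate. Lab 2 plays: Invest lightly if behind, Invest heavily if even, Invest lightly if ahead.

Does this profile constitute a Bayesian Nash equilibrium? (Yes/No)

Lab 1 plays Collaborate: E[Collaborate] = 0.4·(-9) + 0.4·(8) + 0.2·(-9) = -2.2; E[Race] = -7.8. Best-responding. ✓
Lab 2 (research lead behind), facing Collaborate: Invest heavily gives 8, Invest lightly gives 14. Proposed Invest lightly is best. ✓
Lab 2 (research lead even), facing Collaborate: Invest heavily gives -6, Invest lightly gives -8. Proposed Invest heavily is best. ✓
Lab 2 (research lead ahead), facing Collaborate: Invest heavily gives -7, Invest lightly gives -1. Proposed Invest lightly is best. ✓

Yes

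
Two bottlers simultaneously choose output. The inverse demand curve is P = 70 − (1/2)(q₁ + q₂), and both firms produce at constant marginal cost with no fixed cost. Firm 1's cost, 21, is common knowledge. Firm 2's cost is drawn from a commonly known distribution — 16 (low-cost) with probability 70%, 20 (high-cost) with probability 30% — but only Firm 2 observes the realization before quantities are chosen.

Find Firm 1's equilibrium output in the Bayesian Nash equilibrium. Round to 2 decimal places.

Type-c best response for Firm 2: q₂(c) = (70 − c) − q₁/2.
Firm 1 maximizes expected profit; its first-order condition is 70 − q₁ − (1/2)E[q₂] − 21 = 0.
Substituting E[q₂] and solving: E[c₂] = 17.2, so q₁ = (70 − 2·21 + 17.2)/(3/2) = 30.1333.

30.13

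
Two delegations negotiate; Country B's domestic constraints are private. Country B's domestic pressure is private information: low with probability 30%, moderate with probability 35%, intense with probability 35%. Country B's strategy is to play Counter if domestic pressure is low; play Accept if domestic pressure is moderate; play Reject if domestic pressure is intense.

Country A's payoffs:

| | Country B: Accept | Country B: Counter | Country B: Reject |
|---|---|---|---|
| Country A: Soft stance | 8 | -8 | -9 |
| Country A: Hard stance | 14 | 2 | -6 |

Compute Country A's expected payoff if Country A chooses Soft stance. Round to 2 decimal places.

-2.75

E[Soft stance] = 0.3·(-8) + 0.35·8 + 0.35·(-9) = (-2.4) + 2.8 + (-3.15) = -2.75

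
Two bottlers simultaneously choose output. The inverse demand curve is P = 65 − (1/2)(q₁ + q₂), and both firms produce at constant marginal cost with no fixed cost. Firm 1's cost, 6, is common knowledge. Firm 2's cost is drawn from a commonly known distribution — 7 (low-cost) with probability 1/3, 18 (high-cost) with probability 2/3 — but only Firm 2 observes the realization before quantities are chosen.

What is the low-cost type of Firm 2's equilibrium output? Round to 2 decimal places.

35.56

Type-c best response for Firm 2: q₂(c) = (65 − c) − q₁/2.
Firm 1 maximizes expected profit; its first-order condition is 65 − q₁ − (1/2)E[q₂] − 6 = 0.
Substituting E[q₂] and solving: E[c₂] = 14.3333, so q₁ = (65 − 2·6 + 14.3333)/(3/2) = 44.8889.
q₂(low-cost) = (65 − 7 − (1/2)·44.8889) = 35.5556.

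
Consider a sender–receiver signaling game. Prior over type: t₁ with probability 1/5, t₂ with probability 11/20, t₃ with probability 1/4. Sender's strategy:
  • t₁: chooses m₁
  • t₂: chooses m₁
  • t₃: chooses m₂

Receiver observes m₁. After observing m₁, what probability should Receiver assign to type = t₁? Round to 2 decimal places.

Apply Bayes' rule using the sender's strategy as the likelihood.
P(m₁) = (1/5)·1 + (11/20)·1 + (1/4)·0 = 3/4
P(t₁ | m₁) = ((1/5)·1) / (3/4) = (1/5) / (3/4) = 4/15

0.27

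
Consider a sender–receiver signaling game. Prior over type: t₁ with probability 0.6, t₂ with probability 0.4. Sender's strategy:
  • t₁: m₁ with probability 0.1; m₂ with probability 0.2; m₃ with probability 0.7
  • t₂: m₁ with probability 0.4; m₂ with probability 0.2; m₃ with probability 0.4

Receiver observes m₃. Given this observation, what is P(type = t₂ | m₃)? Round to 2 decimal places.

0.28

Apply Bayes' rule using the sender's strategy as the likelihood.
P(m₃) = 0.6·0.7 + 0.4·0.4 = 0.58
P(t₂ | m₃) = (0.4·0.4) / 0.58 = 0.16 / 0.58 = 0.275862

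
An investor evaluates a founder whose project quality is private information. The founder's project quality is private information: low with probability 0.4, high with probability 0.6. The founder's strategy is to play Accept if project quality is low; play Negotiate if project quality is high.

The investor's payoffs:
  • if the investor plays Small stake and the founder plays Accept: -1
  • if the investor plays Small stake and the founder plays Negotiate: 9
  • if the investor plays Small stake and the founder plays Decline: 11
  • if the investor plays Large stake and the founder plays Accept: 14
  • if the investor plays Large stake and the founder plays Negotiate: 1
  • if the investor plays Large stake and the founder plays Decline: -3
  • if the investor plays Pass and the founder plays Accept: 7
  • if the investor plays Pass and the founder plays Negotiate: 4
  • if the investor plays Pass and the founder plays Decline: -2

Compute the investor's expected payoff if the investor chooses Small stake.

5

E[Small stake] = 0.4·(-1) + 0.6·9 = (-0.4) + 5.4 = 5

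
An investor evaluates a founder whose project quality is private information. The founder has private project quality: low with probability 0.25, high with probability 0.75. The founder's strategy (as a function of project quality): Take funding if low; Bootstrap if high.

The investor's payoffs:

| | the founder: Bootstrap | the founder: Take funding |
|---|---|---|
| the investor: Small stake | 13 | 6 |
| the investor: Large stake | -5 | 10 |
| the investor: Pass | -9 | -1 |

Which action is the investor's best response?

Compute the investor's expected payoff for each action, taking the expectation over the founder's type.
E[Small stake] = 0.25·(6) + 0.75·(13) = 11.25
E[Large stake] = 0.25·(10) + 0.75·(-5) = -1.25
E[Pass] = 0.25·(-1) + 0.75·(-9) = -7
Best response: Small stake (11.25 is the largest).

Small stake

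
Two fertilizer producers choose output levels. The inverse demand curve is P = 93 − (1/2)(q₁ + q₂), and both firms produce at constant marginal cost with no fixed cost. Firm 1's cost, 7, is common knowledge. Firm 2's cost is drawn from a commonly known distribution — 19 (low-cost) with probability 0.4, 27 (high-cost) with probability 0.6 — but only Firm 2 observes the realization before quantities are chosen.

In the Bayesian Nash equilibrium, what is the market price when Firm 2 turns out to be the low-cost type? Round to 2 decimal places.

38.87

Type-c best response for Firm 2: q₂(c) = (93 − c) − q₁/2.
Firm 1 maximizes expected profit; its first-order condition is 93 − q₁ − (1/2)E[q₂] − 7 = 0.
Substituting E[q₂] and solving: E[c₂] = 23.8, so q₁ = (93 − 2·7 + 23.8)/(3/2) = 68.5333.
q₂(low-cost) = 39.7333, so P = 93 − (1/2)·(68.5333 + 39.7333) = 38.8667.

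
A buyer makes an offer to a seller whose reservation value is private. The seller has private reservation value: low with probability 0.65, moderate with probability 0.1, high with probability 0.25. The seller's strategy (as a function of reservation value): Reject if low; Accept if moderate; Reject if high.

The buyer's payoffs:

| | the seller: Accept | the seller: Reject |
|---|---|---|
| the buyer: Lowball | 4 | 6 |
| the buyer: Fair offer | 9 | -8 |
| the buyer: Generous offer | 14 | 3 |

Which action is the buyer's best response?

Lowball

E[Lowball] = 0.65·(6) + 0.1·(4) + 0.25·(6) = 5.8
E[Fair offer] = 0.65·(-8) + 0.1·(9) + 0.25·(-8) = -6.3
E[Generous offer] = 0.65·(3) + 0.1·(14) + 0.25·(3) = 4.1
Best response: Lowball (5.8 is the largest).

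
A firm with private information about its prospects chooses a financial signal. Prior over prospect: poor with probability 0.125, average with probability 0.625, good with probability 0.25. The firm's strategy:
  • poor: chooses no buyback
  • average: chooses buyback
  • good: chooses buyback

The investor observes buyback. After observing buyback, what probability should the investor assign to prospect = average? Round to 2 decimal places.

0.71

Apply Bayes' rule using the sender's strategy as the likelihood.
P(buyback) = 0.125·0 + 0.625·1 + 0.25·1 = 0.875
P(average | buyback) = (0.625·1) / 0.875 = 0.625 / 0.875 = 0.714286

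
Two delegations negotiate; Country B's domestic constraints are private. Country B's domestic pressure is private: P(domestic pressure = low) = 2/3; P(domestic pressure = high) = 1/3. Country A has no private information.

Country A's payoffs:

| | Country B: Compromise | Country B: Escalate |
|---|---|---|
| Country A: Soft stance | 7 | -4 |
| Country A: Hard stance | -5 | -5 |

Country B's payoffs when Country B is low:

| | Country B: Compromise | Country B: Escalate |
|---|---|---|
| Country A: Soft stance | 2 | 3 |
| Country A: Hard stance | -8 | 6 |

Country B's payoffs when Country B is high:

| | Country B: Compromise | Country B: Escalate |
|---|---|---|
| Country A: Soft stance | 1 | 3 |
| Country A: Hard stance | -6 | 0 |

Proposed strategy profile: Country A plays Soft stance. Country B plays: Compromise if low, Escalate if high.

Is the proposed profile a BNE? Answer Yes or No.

A profile is a BNE iff every type of every player is best-responding given beliefs about the other side.
Country A plays Soft stance: E[Soft stance] = 2/3·(7) + 1/3·(-4) = 10/3; E[Hard stance] = -5. Best-responding. ✓
Country B (domestic pressure low), facing Soft stance: Compromise gives 2, Escalate gives 3. Proposed Compromise is not best — profitable deviation exists. ✗
Country B (domestic pressure high), facing Soft stance: Compromise gives 1, Escalate gives 3. Proposed Escalate is best. ✓

No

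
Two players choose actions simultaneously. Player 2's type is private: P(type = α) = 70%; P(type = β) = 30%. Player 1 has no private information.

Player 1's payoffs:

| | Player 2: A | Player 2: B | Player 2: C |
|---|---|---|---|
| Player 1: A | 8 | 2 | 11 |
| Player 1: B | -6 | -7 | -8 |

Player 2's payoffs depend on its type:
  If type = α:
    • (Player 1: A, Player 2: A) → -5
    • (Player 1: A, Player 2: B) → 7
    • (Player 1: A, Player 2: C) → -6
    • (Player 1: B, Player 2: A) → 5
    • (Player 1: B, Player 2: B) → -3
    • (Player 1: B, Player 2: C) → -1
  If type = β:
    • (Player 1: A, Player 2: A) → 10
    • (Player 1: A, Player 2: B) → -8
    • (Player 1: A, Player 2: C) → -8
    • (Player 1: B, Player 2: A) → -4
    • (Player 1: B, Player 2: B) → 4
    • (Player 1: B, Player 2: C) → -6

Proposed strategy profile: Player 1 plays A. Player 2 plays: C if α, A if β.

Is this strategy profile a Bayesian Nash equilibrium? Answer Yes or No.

Player 1 plays A: E[A] = 0.7·(11) + 0.3·(8) = 10.1; E[B] = -7.4. Best-responding. ✓
Player 2 (type α), facing A: A gives -5, B gives 7, C gives -6. Proposed C is not best — profitable deviation exists. ✗
Player 2 (type β), facing A: A gives 10, B gives -8, C gives -8. Proposed A is best. ✓

No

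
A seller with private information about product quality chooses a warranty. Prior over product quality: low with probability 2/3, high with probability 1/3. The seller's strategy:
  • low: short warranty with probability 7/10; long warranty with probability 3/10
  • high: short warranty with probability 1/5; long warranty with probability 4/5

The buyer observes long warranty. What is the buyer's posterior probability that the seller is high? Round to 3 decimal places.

Apply Bayes' rule using the sender's strategy as the likelihood.
P(long warranty) = (2/3)·(3/10) + (1/3)·(4/5) = 7/15
P(high | long warranty) = ((1/3)·(4/5)) / (7/15) = (4/15) / (7/15) = 4/7

0.571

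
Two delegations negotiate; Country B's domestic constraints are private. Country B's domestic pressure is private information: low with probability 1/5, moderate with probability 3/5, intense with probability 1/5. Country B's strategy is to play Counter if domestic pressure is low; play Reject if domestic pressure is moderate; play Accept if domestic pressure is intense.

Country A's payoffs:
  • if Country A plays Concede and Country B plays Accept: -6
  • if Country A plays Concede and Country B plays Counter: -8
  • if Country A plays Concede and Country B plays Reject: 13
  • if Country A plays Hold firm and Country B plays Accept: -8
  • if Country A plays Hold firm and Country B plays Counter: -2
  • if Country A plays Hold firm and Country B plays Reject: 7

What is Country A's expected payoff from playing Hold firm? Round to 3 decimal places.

Take the expectation over Country B's domestic pressure, weighting each type's action by its prior probability.
E[Hold firm] = 1/5·(-2) + 3/5·7 + 1/5·(-8) = (-2/5) + 21/5 + (-8/5) = 11/5

2.200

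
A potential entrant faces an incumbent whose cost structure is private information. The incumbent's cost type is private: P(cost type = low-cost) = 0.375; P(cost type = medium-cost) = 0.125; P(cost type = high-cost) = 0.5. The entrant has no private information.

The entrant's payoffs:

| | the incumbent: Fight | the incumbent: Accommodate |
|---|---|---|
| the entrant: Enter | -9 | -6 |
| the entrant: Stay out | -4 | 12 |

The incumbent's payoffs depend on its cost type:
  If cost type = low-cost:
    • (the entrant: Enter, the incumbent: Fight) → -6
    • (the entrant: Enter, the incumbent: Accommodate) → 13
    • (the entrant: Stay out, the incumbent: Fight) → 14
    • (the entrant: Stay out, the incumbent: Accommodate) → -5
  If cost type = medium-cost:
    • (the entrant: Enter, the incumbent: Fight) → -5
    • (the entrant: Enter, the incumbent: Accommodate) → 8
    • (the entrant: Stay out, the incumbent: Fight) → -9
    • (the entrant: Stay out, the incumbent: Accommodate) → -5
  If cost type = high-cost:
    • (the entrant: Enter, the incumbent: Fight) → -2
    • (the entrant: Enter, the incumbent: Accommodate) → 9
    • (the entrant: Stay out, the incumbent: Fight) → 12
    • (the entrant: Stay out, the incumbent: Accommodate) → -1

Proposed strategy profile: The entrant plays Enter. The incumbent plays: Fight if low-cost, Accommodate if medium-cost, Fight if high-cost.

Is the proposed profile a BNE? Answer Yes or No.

No

A profile is a BNE iff every type of every player is best-responding given beliefs about the other side.
The entrant plays Enter: E[Enter] = 0.375·(-9) + 0.125·(-6) + 0.5·(-9) = -8.625; E[Stay out] = -2. Not best-responding. ✗
The incumbent (cost type low-cost), facing Enter: Fight gives -6, Accommodate gives 13. Proposed Fight is not best — profitable deviation exists. ✗
The incumbent (cost type medium-cost), facing Enter: Fight gives -5, Accommodate gives 8. Proposed Accommodate is best. ✓
The incumbent (cost type high-cost), facing Enter: Fight gives -2, Accommodate gives 9. Proposed Fight is not best — profitable deviation exists. ✗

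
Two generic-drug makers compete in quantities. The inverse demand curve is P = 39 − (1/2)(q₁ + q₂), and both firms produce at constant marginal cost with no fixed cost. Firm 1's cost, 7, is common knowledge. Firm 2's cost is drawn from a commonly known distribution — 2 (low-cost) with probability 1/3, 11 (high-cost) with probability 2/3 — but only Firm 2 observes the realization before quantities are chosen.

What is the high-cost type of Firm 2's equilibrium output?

Type-c best response for Firm 2: q₂(c) = (39 − c) − q₁/2.
Firm 1 maximizes expected profit; its first-order condition is 39 − q₁ − (1/2)E[q₂] − 7 = 0.
Substituting E[q₂] and solving: E[c₂] = 8, so q₁ = (39 − 2·7 + 8)/(3/2) = 22.
q₂(high-cost) = (39 − 11 − (1/2)·22) = 17.

17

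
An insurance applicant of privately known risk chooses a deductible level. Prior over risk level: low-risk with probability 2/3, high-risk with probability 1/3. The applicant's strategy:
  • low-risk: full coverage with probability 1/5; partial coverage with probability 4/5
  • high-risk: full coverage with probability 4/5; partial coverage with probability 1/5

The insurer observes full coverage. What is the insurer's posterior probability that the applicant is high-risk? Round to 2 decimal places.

P(full coverage) = (2/3)·(1/5) + (1/3)·(4/5) = 2/5
P(high-risk | full coverage) = ((1/3)·(4/5)) / (2/5) = (4/15) / (2/5) = 2/3

0.67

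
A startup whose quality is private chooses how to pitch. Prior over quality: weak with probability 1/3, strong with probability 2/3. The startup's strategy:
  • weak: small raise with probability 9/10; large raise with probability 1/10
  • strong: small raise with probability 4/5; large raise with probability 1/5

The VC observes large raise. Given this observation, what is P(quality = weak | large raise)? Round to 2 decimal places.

0.20

P(large raise) = (1/3)·(1/10) + (2/3)·(1/5) = 1/6
P(weak | large raise) = ((1/3)·(1/10)) / (1/6) = (1/30) / (1/6) = 1/5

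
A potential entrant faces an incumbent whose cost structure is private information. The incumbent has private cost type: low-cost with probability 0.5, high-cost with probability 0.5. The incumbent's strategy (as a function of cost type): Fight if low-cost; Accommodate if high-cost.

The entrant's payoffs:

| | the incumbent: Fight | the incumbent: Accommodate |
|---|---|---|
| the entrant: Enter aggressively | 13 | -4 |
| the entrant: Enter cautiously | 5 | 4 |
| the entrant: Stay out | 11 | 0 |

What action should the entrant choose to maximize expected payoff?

Stay out

Compute the entrant's expected payoff for each action, taking the expectation over the incumbent's type.
E[Enter aggressively] = 0.5·(13) + 0.5·(-4) = 4.5
E[Enter cautiously] = 0.5·(5) + 0.5·(4) = 4.5
E[Stay out] = 0.5·(11) + 0.5·(0) = 5.5
Best response: Stay out (5.5 is the largest).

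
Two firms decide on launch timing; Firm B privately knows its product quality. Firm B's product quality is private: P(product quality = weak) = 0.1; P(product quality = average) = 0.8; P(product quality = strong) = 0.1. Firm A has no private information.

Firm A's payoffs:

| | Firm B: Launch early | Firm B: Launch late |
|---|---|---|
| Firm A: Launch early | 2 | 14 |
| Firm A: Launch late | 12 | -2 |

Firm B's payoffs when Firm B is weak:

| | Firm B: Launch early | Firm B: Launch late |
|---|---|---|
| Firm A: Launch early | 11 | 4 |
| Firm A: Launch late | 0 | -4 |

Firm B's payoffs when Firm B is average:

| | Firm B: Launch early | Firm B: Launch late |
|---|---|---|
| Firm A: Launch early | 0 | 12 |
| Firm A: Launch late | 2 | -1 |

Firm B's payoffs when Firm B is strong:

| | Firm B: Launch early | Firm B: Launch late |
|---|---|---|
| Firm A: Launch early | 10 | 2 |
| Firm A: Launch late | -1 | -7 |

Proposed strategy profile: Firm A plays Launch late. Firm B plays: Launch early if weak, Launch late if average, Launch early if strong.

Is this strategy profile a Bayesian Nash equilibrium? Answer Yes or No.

Firm A plays Launch late: E[Launch late] = 0.1·(12) + 0.8·(-2) + 0.1·(12) = 0.8; E[Launch early] = 11.6. Not best-responding. ✗
Firm B (product quality weak), facing Launch late: Launch early gives 0, Launch late gives -4. Proposed Launch early is best. ✓
Firm B (product quality average), facing Launch late: Launch early gives 2, Launch late gives -1. Proposed Launch late is not best — profitable deviation exists. ✗
Firm B (product quality strong), facing Launch late: Launch early gives -1, Launch late gives -7. Proposed Launch early is best. ✓

No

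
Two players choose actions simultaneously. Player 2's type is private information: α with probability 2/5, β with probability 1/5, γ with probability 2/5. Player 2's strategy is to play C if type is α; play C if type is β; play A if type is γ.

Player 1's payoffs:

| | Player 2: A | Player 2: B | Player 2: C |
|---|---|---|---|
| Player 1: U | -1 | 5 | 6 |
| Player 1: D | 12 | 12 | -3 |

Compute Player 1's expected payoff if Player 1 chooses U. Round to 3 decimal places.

Take the expectation over Player 2's type, weighting each type's action by its prior probability.
E[U] = 2/5·6 + 1/5·6 + 2/5·(-1) = 12/5 + 6/5 + (-2/5) = 16/5

3.200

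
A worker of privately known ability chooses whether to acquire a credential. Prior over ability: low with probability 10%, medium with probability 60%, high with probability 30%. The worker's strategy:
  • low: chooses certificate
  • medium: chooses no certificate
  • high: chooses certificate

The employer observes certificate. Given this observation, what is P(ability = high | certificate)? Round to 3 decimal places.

0.750

Apply Bayes' rule using the sender's strategy as the likelihood.
P(certificate) = 0.1·1 + 0.6·0 + 0.3·1 = 0.4
P(high | certificate) = (0.3·1) / 0.4 = 0.3 / 0.4 = 0.75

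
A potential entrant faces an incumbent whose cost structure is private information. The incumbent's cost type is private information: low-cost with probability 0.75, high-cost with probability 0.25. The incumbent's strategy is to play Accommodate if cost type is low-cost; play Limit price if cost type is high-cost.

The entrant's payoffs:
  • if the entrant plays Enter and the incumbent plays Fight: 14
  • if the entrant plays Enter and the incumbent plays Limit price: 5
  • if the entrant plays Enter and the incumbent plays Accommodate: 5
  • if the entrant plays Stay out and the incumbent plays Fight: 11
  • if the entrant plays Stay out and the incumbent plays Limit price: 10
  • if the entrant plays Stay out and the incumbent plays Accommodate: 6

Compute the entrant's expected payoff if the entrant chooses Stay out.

E[Stay out] = 0.75·6 + 0.25·10 = 4.5 + 2.5 = 7

7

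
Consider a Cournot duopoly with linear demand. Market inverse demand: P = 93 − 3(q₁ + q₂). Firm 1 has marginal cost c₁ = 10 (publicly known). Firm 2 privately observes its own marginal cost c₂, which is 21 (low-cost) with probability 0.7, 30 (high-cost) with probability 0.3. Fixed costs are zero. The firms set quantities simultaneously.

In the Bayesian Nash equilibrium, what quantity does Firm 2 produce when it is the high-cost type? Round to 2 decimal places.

5.13

Firm 2 with cost c maximizes (93 − 3(q₁+q₂) − c)·q₂, giving q₂(c) = (93 − c − 3q₁)/6.
E[c₂] = 0.7·21 + 0.3·30 = 23.7
Firm 1's FOC against E[q₂] yields q₁ = (93 − 2·10 + E[c₂])/9 = (93 − 20 + 23.7)/9 = 10.7444.
q₂(high-cost) = (93 − 30 − 3·10.7444)/6 = 5.12778.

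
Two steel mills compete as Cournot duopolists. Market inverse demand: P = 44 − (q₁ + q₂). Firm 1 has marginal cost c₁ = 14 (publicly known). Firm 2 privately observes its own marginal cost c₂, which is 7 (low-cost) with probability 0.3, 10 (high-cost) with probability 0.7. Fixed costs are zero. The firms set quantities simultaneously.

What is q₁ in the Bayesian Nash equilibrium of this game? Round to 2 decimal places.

8.37

Type-c best response for Firm 2: q₂(c) = (44 − c)/2 − q₁/2.
Firm 1 maximizes expected profit; its first-order condition is 44 − 2q₁ − E[q₂] − 14 = 0.
Substituting E[q₂] and solving: E[c₂] = 9.1, so q₁ = (44 − 2·14 + 9.1)/3 = 8.36667.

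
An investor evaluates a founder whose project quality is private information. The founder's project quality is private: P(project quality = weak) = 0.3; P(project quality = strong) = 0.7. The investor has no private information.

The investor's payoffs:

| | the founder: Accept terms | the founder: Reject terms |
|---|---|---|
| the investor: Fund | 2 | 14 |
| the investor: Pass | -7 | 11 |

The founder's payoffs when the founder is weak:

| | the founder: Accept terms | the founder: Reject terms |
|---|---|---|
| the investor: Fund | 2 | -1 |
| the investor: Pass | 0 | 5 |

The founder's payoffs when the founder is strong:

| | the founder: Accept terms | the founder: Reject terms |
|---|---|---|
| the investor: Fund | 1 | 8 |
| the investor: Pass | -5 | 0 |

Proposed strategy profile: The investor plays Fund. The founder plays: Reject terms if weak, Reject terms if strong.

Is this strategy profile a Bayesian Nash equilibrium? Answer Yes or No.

No

The investor plays Fund: E[Fund] = 0.3·(14) + 0.7·(14) = 14; E[Pass] = 11. Best-responding. ✓
The founder (project quality weak), facing Fund: Accept terms gives 2, Reject terms gives -1. Proposed Reject terms is not best — profitable deviation exists. ✗
The founder (project quality strong), facing Fund: Accept terms gives 1, Reject terms gives 8. Proposed Reject terms is best. ✓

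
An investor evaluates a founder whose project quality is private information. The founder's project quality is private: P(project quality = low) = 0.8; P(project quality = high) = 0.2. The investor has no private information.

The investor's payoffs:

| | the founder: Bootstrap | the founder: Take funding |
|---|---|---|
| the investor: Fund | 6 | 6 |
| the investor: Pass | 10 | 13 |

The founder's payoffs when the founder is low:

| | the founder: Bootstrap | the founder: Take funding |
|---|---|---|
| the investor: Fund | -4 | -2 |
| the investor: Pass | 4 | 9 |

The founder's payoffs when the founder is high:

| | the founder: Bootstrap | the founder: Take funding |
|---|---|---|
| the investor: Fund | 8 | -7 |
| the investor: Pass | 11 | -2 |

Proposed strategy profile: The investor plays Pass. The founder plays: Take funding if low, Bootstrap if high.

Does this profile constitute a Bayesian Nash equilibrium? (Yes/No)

The investor plays Pass: E[Pass] = 0.8·(13) + 0.2·(10) = 12.4; E[Fund] = 6. Best-responding. ✓
The founder (project quality low), facing Pass: Bootstrap gives 4, Take funding gives 9. Proposed Take funding is best. ✓
The founder (project quality high), facing Pass: Bootstrap gives 11, Take funding gives -2. Proposed Bootstrap is best. ✓

Yes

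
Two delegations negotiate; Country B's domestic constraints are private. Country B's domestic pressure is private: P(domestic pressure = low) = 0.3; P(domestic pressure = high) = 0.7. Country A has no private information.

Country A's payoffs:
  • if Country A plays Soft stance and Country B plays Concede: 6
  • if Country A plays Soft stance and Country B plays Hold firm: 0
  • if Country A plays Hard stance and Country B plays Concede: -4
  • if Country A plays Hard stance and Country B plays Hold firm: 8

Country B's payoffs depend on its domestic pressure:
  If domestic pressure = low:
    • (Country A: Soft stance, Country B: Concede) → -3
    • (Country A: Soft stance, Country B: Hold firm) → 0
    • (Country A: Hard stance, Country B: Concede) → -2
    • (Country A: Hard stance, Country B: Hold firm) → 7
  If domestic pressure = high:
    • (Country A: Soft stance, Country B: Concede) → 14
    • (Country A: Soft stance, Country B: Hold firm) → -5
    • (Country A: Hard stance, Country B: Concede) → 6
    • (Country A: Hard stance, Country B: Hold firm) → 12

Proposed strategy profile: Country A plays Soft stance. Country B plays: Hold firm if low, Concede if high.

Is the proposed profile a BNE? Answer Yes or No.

Country A plays Soft stance: E[Soft stance] = 0.3·(0) + 0.7·(6) = 4.2; E[Hard stance] = -0.4. Best-responding. ✓
Country B (domestic pressure low), facing Soft stance: Concede gives -3, Hold firm gives 0. Proposed Hold firm is best. ✓
Country B (domestic pressure high), facing Soft stance: Concede gives 14, Hold firm gives -5. Proposed Concede is best. ✓

Yes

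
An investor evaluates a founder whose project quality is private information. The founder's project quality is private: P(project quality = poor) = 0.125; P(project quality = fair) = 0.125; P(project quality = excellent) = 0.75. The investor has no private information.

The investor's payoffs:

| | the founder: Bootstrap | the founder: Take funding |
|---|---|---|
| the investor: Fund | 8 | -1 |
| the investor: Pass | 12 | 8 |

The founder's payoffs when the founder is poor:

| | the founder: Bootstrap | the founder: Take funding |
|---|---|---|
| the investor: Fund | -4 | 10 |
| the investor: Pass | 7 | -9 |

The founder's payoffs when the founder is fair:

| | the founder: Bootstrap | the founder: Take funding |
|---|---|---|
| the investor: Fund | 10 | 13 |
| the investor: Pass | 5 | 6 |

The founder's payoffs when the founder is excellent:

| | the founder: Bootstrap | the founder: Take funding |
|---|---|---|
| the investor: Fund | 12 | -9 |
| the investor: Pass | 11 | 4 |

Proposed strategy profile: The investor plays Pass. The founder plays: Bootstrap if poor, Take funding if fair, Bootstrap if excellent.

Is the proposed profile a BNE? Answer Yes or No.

A profile is a BNE iff every type of every player is best-responding given beliefs about the other side.
The investor plays Pass: E[Pass] = 0.125·(12) + 0.125·(8) + 0.75·(12) = 11.5; E[Fund] = 6.875. Best-responding. ✓
The founder (project quality poor), facing Pass: Bootstrap gives 7, Take funding gives -9. Proposed Bootstrap is best. ✓
The founder (project quality fair), facing Pass: Bootstrap gives 5, Take funding gives 6. Proposed Take funding is best. ✓
The founder (project quality excellent), facing Pass: Bootstrap gives 11, Take funding gives 4. Proposed Bootstrap is best. ✓

Yes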